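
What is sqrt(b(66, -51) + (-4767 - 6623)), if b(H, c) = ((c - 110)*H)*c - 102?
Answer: sqrt(530434) ≈ 728.31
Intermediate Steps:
b(H, c) = -102 + H*c*(-110 + c) (b(H, c) = ((-110 + c)*H)*c - 102 = (H*(-110 + c))*c - 102 = H*c*(-110 + c) - 102 = -102 + H*c*(-110 + c))
sqrt(b(66, -51) + (-4767 - 6623)) = sqrt((-102 + 66*(-51)**2 - 110*66*(-51)) + (-4767 - 6623)) = sqrt((-102 + 66*2601 + 370260) - 11390) = sqrt((-102 + 171666 + 370260) - 11390) = sqrt(541824 - 11390) = sqrt(530434)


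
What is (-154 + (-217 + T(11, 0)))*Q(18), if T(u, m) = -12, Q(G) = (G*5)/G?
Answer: -1915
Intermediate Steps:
Q(G) = 5 (Q(G) = (5*G)/G = 5)
(-154 + (-217 + T(11, 0)))*Q(18) = (-154 + (-217 - 12))*5 = (-154 - 229)*5 = -383*5 = -1915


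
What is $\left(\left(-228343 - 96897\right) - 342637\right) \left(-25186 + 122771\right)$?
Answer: $-65174777045$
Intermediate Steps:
$\left(\left(-228343 - 96897\right) - 342637\right) \left(-25186 + 122771\right) = \left(\left(-228343 - 96897\right) - 342637\right) 97585 = \left(-325240 - 342637\right) 97585 = \left(-667877\right) 97585 = -65174777045$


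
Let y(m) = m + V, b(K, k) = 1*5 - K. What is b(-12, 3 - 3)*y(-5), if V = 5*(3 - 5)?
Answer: -255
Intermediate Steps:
b(K, k) = 5 - K
V = -10 (V = 5*(-2) = -10)
y(m) = -10 + m (y(m) = m - 10 = -10 + m)
b(-12, 3 - 3)*y(-5) = (5 - 1*(-12))*(-10 - 5) = (5 + 12)*(-15) = 17*(-15) = -255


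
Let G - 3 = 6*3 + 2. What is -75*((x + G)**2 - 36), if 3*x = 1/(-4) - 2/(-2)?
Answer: -605475/16 ≈ -37842.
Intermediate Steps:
x = 1/4 (x = (1/(-4) - 2/(-2))/3 = (1*(-1/4) - 2*(-1/2))/3 = (-1/4 + 1)/3 = (1/3)*(3/4) = 1/4 ≈ 0.25000)
G = 23 (G = 3 + (6*3 + 2) = 3 + (18 + 2) = 3 + 20 = 23)
-75*((x + G)**2 - 36) = -75*((1/4 + 23)**2 - 36) = -75*((93/4)**2 - 36) = -75*(8649/16 - 36) = -75*8073/16 = -605475/16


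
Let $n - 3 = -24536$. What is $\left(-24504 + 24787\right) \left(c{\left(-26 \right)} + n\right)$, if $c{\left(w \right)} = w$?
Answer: $-6950197$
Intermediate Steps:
$n = -24533$ ($n = 3 - 24536 = -24533$)
$\left(-24504 + 24787\right) \left(c{\left(-26 \right)} + n\right) = \left(-24504 + 24787\right) \left(-26 - 24533\right) = 283 \left(-24559\right) = -6950197$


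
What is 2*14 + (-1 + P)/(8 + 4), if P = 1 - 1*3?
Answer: 111/4 ≈ 27.750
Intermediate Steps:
P = -2 (P = 1 - 3 = -2)
2*14 + (-1 + P)/(8 + 4) = 2*14 + (-1 - 2)/(8 + 4) = 28 - 3/12 = 28 - 3*1/12 = 28 - ¼ = 111/4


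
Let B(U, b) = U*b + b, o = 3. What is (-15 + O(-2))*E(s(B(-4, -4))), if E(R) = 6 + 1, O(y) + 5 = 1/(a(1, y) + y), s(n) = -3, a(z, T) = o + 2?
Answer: -413/3 ≈ -137.67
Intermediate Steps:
B(U, b) = b + U*b
a(z, T) = 5 (a(z, T) = 3 + 2 = 5)
O(y) = -5 + 1/(5 + y)
E(R) = 7
(-15 + O(-2))*E(s(B(-4, -4))) = (-15 + (-24 - 5*(-2))/(5 - 2))*7 = (-15 + (-24 + 10)/3)*7 = (-15 + (⅓)*(-14))*7 = (-15 - 14/3)*7 = -59/3*7 = -413/3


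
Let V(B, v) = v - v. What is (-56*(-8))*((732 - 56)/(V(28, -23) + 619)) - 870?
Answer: -235682/619 ≈ -380.75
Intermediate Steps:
V(B, v) = 0
(-56*(-8))*((732 - 56)/(V(28, -23) + 619)) - 870 = (-56*(-8))*((732 - 56)/(0 + 619)) - 870 = 448*(676/619) - 870 = 302848/619 - 870 = -235682/619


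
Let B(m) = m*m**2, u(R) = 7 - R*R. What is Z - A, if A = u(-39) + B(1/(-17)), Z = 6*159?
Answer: 12125285/4913 ≈ 2468.0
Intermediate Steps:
u(R) = 7 - R**2
Z = 954
B(m) = m**3
A = -7438283/4913 (A = (7 - 1*(-39)**2) + (1/(-17))**3 = (7 - 1*1521) + (-1/17)**3 = (7 - 1521) - 1/4913 = -1514 - 1/4913 = -7438283/4913 ≈ -1514.0)
Z - A = 954 - 1*(-7438283/4913) = 954 + 7438283/4913 = 12125285/4913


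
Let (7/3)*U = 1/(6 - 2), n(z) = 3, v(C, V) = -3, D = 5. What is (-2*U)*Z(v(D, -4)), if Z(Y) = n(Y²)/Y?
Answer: 3/14 ≈ 0.21429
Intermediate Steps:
U = 3/28 (U = 3/(7*(6 - 2)) = (3/7)/4 = (3/7)*(¼) = 3/28 ≈ 0.10714)
Z(Y) = 3/Y
(-2*U)*Z(v(D, -4)) = (-2*3/28)*(3/(-3)) = -9*(-1)/(14*3) = -3/14*(-1) = 3/14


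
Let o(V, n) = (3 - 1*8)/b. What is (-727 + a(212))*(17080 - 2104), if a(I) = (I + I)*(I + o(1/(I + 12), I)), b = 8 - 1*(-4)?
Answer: 1332629376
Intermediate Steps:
b = 12 (b = 8 + 4 = 12)
o(V, n) = -5/12 (o(V, n) = (3 - 1*8)/12 = (3 - 8)*(1/12) = -5*1/12 = -5/12)
a(I) = 2*I*(-5/12 + I) (a(I) = (I + I)*(I - 5/12) = (2*I)*(-5/12 + I) = 2*I*(-5/12 + I))
(-727 + a(212))*(17080 - 2104) = (-727 + (1/6)*212*(-5 + 12*212))*(17080 - 2104) = (-727 + (1/6)*212*(-5 + 2544))*14976 = (-727 + (1/6)*212*2539)*14976 = (-727 + 269134/3)*14976 = (266953/3)*14976 = 1332629376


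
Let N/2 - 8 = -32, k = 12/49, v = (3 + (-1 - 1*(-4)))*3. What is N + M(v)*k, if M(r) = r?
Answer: -2136/49 ≈ -43.592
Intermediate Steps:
v = 18 (v = (3 + (-1 + 4))*3 = (3 + 3)*3 = 6*3 = 18)
k = 12/49 (k = 12*(1/49) = 12/49 ≈ 0.24490)
N = -48 (N = 16 + 2*(-32) = 16 - 64 = -48)
N + M(v)*k = -48 + 18*(12/49) = -48 + 216/49 = -2136/49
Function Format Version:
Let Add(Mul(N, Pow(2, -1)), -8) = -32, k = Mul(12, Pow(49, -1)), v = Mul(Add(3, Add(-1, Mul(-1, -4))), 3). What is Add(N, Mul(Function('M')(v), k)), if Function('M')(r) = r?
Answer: Rational(-2136, 49) ≈ -43.592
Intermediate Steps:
v = 18 (v = Mul(Add(3, Add(-1, 4)), 3) = Mul(Add(3, 3), 3) = Mul(6, 3) = 18)
k = Rational(12, 49) (k = Mul(12, Rational(1, 49)) = Rational(12, 49) ≈ 0.24490)
N = -48 (N = Add(16, Mul(2, -32)) = Add(16, -64) = -48)
Add(N, Mul(Function('M')(v), k)) = Add(-48, Mul(18, Rational(12, 49))) = Add(-48, Rational(216, 49)) = Rational(-2136, 49)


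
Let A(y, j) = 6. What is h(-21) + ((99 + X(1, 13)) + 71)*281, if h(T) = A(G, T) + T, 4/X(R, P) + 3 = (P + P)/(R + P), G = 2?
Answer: 93543/2 ≈ 46772.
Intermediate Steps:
X(R, P) = 4/(-3 + 2*P/(P + R)) (X(R, P) = 4/(-3 + (P + P)/(R + P)) = 4/(-3 + (2*P)/(P + R)) = 4/(-3 + 2*P/(P + R)))
h(T) = 6 + T
h(-21) + ((99 + X(1, 13)) + 71)*281 = (6 - 21) + ((99 + 4*(-1*13 - 1*1)/(13 + 3*1)) + 71)*281 = -15 + ((99 + 4*(-13 - 1)/(13 + 3)) + 71)*281 = -15 + ((99 + 4*(-14)/16) + 71)*281 = -15 + ((99 + 4*(1/16)*(-14)) + 71)*281 = -15 + ((99 - 7/2) + 71)*281 = -15 + (191/2 + 71)*281 = -15 + (333/2)*281 = -15 + 93573/2 = 93543/2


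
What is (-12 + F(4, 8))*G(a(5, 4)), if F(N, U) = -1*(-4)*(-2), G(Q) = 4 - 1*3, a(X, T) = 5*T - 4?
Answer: -20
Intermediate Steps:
a(X, T) = -4 + 5*T
G(Q) = 1 (G(Q) = 4 - 3 = 1)
F(N, U) = -8 (F(N, U) = 4*(-2) = -8)
(-12 + F(4, 8))*G(a(5, 4)) = (-12 - 8)*1 = -20*1 = -20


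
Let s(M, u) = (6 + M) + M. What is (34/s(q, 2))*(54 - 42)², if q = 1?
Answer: 612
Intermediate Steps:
s(M, u) = 6 + 2*M
(34/s(q, 2))*(54 - 42)² = (34/(6 + 2*1))*(54 - 42)² = (34/(6 + 2))*12² = (34/8)*144 = (34*(⅛))*144 = (17/4)*144 = 612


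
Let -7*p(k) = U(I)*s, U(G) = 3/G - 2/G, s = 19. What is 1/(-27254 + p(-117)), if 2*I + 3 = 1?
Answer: -7/190759 ≈ -3.6696e-5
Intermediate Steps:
I = -1 (I = -3/2 + (½)*1 = -3/2 + ½ = -1)
U(G) = 1/G
p(k) = 19/7 (p(k) = -19/(7*(-1)) = -(-1)*19/7 = -⅐*(-19) = 19/7)
1/(-27254 + p(-117)) = 1/(-27254 + 19/7) = 1/(-190759/7) = -7/190759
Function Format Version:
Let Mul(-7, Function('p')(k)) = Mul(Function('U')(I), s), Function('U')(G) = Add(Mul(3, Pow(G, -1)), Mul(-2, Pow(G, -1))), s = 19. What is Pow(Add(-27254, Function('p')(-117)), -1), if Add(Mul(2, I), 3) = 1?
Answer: Rational(-7, 190759) ≈ -3.6696e-5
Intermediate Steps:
I = -1 (I = Add(Rational(-3, 2), Mul(Rational(1, 2), 1)) = Add(Rational(-3, 2), Rational(1, 2)) = -1)
Function('U')(G) = Pow(G, -1)
Function('p')(k) = Rational(19, 7) (Function('p')(k) = Mul(Rational(-1, 7), Mul(Pow(-1, -1), 19)) = Mul(Rational(-1, 7), Mul(-1, 19)) = Mul(Rational(-1, 7), -19) = Rational(19, 7))
Pow(Add(-27254, Function('p')(-117)), -1) = Pow(Add(-27254, Rational(19, 7)), -1) = Pow(Rational(-190759, 7), -1) = Rational(-7, 190759)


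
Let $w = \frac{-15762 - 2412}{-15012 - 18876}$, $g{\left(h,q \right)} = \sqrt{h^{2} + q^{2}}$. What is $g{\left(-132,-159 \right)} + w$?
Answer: $\frac{3029}{5648} + 3 \sqrt{4745} \approx 207.19$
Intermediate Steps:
$w = \frac{3029}{5648}$ ($w = - \frac{18174}{-33888} = \left(-18174\right) \left(- \frac{1}{33888}\right) = \frac{3029}{5648} \approx 0.5363$)
$g{\left(-132,-159 \right)} + w = \sqrt{\left(-132\right)^{2} + \left(-159\right)^{2}} + \frac{3029}{5648} = \sqrt{17424 + 25281} + \frac{3029}{5648} = \sqrt{42705} + \frac{3029}{5648} = 3 \sqrt{4745} + \frac{3029}{5648} = \frac{3029}{5648} + 3 \sqrt{4745}$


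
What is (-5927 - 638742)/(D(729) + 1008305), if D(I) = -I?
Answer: -644669/1007576 ≈ -0.63982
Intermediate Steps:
(-5927 - 638742)/(D(729) + 1008305) = (-5927 - 638742)/(-1*729 + 1008305) = -644669/(-729 + 1008305) = -644669/1007576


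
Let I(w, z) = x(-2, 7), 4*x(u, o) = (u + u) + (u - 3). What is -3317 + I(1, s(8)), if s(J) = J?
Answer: -13277/4 ≈ -3319.3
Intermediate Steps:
x(u, o) = -¾ + 3*u/4 (x(u, o) = ((u + u) + (u - 3))/4 = (2*u + (-3 + u))/4 = (-3 + 3*u)/4 = -¾ + 3*u/4)
I(w, z) = -9/4 (I(w, z) = -¾ + (¾)*(-2) = -¾ - 3/2 = -9/4)
-3317 + I(1, s(8)) = -3317 - 9/4 = -13277/4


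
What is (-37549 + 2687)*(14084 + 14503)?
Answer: -996599994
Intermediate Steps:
(-37549 + 2687)*(14084 + 14503) = -34862*28587 = -996599994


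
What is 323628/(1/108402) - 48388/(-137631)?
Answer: 4828360069590124/137631 ≈ 3.5082e+10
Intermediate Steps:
323628/(1/108402) - 48388/(-137631) = 323628/(1/108402) - 48388*(-1/137631) = 323628*108402 + 48388/137631 = 35081922456 + 48388/137631 = 4828360069590124/137631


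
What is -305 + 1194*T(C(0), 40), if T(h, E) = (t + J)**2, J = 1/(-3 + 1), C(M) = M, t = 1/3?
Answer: -1631/6 ≈ -271.83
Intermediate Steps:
t = 1/3 ≈ 0.33333
J = -1/2 (J = 1/(-2) = -1/2 ≈ -0.50000)
T(h, E) = 1/36 (T(h, E) = (1/3 - 1/2)**2 = (-1/6)**2 = 1/36)
-305 + 1194*T(C(0), 40) = -305 + 1194*(1/36) = -305 + 199/6 = -1631/6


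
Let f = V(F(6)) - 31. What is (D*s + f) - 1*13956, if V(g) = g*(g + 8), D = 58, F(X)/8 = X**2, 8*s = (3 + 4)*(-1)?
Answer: 284841/4 ≈ 71210.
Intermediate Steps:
s = -7/8 (s = ((3 + 4)*(-1))/8 = (7*(-1))/8 = (1/8)*(-7) = -7/8 ≈ -0.87500)
F(X) = 8*X**2
V(g) = g*(8 + g)
f = 85217 (f = (8*6**2)*(8 + 8*6**2) - 31 = (8*36)*(8 + 8*36) - 31 = 288*(8 + 288) - 31 = 288*296 - 31 = 85248 - 31 = 85217)
(D*s + f) - 1*13956 = (58*(-7/8) + 85217) - 1*13956 = (-203/4 + 85217) - 13956 = 340665/4 - 13956 = 284841/4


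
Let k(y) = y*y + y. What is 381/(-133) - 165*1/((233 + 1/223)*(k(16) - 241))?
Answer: -41239553/14282072 ≈ -2.8875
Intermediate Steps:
k(y) = y + y² (k(y) = y² + y = y + y²)
381/(-133) - 165*1/((233 + 1/223)*(k(16) - 241)) = 381/(-133) - 165*1/((233 + 1/223)*(16*(1 + 16) - 241)) = 381*(-1/133) - 165*1/((233 + 1/223)*(16*17 - 241)) = -381/133 - 165*223/(51960*(272 - 241)) = -381/133 - 165/(31*(51960/223)) = -381/133 - 165/1610760/223 = -381/133 - 165*223/1610760 = -381/133 - 2453/107384 = -41239553/14282072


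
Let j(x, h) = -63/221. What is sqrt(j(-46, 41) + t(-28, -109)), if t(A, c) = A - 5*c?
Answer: sqrt(25236874)/221 ≈ 22.731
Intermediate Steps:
j(x, h) = -63/221 (j(x, h) = -63*1/221 = -63/221)
sqrt(j(-46, 41) + t(-28, -109)) = sqrt(-63/221 + (-28 - 5*(-109))) = sqrt(-63/221 + (-28 + 545)) = sqrt(-63/221 + 517) = sqrt(114194/221) = sqrt(25236874)/221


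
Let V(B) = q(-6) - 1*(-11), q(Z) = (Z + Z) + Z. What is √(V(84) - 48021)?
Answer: 2*I*√12007 ≈ 219.15*I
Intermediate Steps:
q(Z) = 3*Z (q(Z) = 2*Z + Z = 3*Z)
V(B) = -7 (V(B) = 3*(-6) - 1*(-11) = -18 + 11 = -7)
√(V(84) - 48021) = √(-7 - 48021) = √(-48028) = 2*I*√12007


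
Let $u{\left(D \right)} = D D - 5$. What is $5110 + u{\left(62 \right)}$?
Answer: $8949$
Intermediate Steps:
$u{\left(D \right)} = -5 + D^{2}$ ($u{\left(D \right)} = D^{2} - 5 = -5 + D^{2}$)
$5110 + u{\left(62 \right)} = 5110 - \left(5 - 62^{2}\right) = 5110 + \left(-5 + 3844\right) = 5110 + 3839 = 8949$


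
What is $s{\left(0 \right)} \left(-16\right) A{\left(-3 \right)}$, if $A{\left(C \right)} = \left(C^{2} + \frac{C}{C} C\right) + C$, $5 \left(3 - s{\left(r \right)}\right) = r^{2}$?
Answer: $-144$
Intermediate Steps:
$s{\left(r \right)} = 3 - \frac{r^{2}}{5}$
$A{\left(C \right)} = C^{2} + 2 C$ ($A{\left(C \right)} = \left(C^{2} + 1 C\right) + C = \left(C^{2} + C\right) + C = \left(C + C^{2}\right) + C = C^{2} + 2 C$)
$s{\left(0 \right)} \left(-16\right) A{\left(-3 \right)} = \left(3 - \frac{0^{2}}{5}\right) \left(-16\right) \left(- 3 \left(2 - 3\right)\right) = \left(3 - 0\right) \left(-16\right) \left(\left(-3\right) \left(-1\right)\right) = \left(3 + 0\right) \left(-16\right) 3 = 3 \left(-16\right) 3 = \left(-48\right) 3 = -144$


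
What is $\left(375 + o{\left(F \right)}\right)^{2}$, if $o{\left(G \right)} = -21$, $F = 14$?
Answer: $125316$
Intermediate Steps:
$\left(375 + o{\left(F \right)}\right)^{2} = \left(375 - 21\right)^{2} = 354^{2} = 125316$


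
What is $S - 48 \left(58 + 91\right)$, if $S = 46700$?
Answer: $39548$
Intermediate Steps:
$S - 48 \left(58 + 91\right) = 46700 - 48 \left(58 + 91\right) = 46700 - 48 \cdot 149 = 46700 - 7152 = 39548$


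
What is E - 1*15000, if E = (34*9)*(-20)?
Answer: -21120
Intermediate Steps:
E = -6120 (E = 306*(-20) = -6120)
E - 1*15000 = -6120 - 1*15000 = -6120 - 15000 = -21120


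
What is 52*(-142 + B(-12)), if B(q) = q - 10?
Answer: -8528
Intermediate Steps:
B(q) = -10 + q
52*(-142 + B(-12)) = 52*(-142 + (-10 - 12)) = 52*(-142 - 22) = 52*(-164) = -8528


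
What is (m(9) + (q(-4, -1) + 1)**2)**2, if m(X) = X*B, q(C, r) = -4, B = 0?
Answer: 81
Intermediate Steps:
m(X) = 0 (m(X) = X*0 = 0)
(m(9) + (q(-4, -1) + 1)**2)**2 = (0 + (-4 + 1)**2)**2 = (0 + (-3)**2)**2 = (0 + 9)**2 = 9**2 = 81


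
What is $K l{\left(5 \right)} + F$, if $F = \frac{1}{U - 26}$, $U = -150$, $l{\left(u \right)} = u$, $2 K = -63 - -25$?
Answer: $- \frac{16721}{176} \approx -95.006$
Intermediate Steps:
$K = -19$ ($K = \frac{-63 - -25}{2} = \frac{-63 + 25}{2} = \frac{1}{2} \left(-38\right) = -19$)
$F = - \frac{1}{176}$ ($F = \frac{1}{-150 - 26} = \frac{1}{-176} = - \frac{1}{176} \approx -0.0056818$)
$K l{\left(5 \right)} + F = \left(-19\right) 5 - \frac{1}{176} = -95 - \frac{1}{176} = - \frac{16721}{176}$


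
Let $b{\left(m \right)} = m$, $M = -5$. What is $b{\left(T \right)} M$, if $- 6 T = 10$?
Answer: $\frac{25}{3} \approx 8.3333$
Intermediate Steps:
$T = - \frac{5}{3}$ ($T = \left(- \frac{1}{6}\right) 10 = - \frac{5}{3} \approx -1.6667$)
$b{\left(T \right)} M = \left(- \frac{5}{3}\right) \left(-5\right) = \frac{25}{3}$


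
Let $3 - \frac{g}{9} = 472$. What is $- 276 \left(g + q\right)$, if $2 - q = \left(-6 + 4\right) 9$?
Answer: $1159476$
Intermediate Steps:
$g = -4221$ ($g = 27 - 4248 = -4221$)
$q = 20$ ($q = 2 - \left(-6 + 4\right) 9 = 2 - \left(-2\right) 9 = 2 - -18 = 2 + 18 = 20$)
$- 276 \left(g + q\right) = - 276 \left(-4221 + 20\right) = \left(-276\right) \left(-4201\right) = 1159476$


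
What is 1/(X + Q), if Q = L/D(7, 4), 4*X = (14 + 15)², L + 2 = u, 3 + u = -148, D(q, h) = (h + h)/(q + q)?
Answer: -2/115 ≈ -0.017391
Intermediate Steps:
D(q, h) = h/q (D(q, h) = (2*h)/((2*q)) = (2*h)*(1/(2*q)) = h/q)
u = -151 (u = -3 - 148 = -151)
L = -153 (L = -2 - 151 = -153)
X = 841/4 (X = (14 + 15)²/4 = (¼)*29² = (¼)*841 = 841/4 ≈ 210.25)
Q = -1071/4 (Q = -153/(4/7) = -153/(4*(⅐)) = -153/4/7 = -153*7/4 = -1071/4 ≈ -267.75)
1/(X + Q) = 1/(841/4 - 1071/4) = 1/(-115/2) = -2/115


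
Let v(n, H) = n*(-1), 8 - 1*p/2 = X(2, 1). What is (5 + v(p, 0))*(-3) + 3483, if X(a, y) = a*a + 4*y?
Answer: 3468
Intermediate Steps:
X(a, y) = a² + 4*y
p = 0 (p = 16 - 2*(2² + 4*1) = 16 - 2*(4 + 4) = 16 - 2*8 = 16 - 16 = 0)
v(n, H) = -n
(5 + v(p, 0))*(-3) + 3483 = (5 - 1*0)*(-3) + 3483 = (5 + 0)*(-3) + 3483 = 5*(-3) + 3483 = -15 + 3483 = 3468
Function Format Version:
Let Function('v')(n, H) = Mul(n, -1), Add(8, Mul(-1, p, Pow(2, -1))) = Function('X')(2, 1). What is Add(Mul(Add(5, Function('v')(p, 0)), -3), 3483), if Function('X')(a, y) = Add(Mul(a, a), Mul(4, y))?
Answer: 3468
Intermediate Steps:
Function('X')(a, y) = Add(Pow(a, 2), Mul(4, y))
p = 0 (p = Add(16, Mul(-2, Add(Pow(2, 2), Mul(4, 1)))) = Add(16, Mul(-2, Add(4, 4))) = Add(16, Mul(-2, 8)) = Add(16, -16) = 0)
Function('v')(n, H) = Mul(-1, n)
Add(Mul(Add(5, Function('v')(p, 0)), -3), 3483) = Add(Mul(Add(5, Mul(-1, 0)), -3), 3483) = Add(Mul(Add(5, 0), -3), 3483) = Add(Mul(5, -3), 3483) = Add(-15, 3483) = 3468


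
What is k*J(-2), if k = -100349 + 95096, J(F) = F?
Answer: 10506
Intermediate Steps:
k = -5253
k*J(-2) = -5253*(-2) = 10506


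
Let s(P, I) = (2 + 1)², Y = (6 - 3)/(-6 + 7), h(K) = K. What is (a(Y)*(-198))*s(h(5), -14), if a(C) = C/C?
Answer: -1782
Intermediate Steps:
Y = 3 (Y = 3/1 = 3*1 = 3)
a(C) = 1
s(P, I) = 9 (s(P, I) = 3² = 9)
(a(Y)*(-198))*s(h(5), -14) = (1*(-198))*9 = -198*9 = -1782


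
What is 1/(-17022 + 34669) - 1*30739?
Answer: -542451132/17647 ≈ -30739.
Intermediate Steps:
1/(-17022 + 34669) - 1*30739 = 1/17647 - 30739 = -542451132/17647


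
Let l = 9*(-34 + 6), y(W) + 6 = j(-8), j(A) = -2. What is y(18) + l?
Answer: -260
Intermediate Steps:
y(W) = -8 (y(W) = -6 - 2 = -8)
l = -252 (l = 9*(-28) = -252)
y(18) + l = -8 - 252 = -260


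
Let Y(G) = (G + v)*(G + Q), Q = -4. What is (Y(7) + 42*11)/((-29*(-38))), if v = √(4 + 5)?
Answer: 246/551 ≈ 0.44646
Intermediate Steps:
v = 3 (v = √9 = 3)
Y(G) = (-4 + G)*(3 + G) (Y(G) = (G + 3)*(G - 4) = (3 + G)*(-4 + G) = (-4 + G)*(3 + G))
(Y(7) + 42*11)/((-29*(-38))) = ((-12 + 7² - 1*7) + 42*11)/((-29*(-38))) = ((-12 + 49 - 7) + 462)/1102 = (30 + 462)*(1/1102) = 492*(1/1102) = 246/551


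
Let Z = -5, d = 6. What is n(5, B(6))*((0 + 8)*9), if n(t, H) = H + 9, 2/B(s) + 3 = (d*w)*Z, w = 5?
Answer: 11000/17 ≈ 647.06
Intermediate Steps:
B(s) = -2/153 (B(s) = 2/(-3 + (6*5)*(-5)) = 2/(-3 + 30*(-5)) = 2/(-3 - 150) = 2/(-153) = 2*(-1/153) = -2/153)
n(t, H) = 9 + H
n(5, B(6))*((0 + 8)*9) = (9 - 2/153)*((0 + 8)*9) = 1375*(8*9)/153 = (1375/153)*72 = 11000/17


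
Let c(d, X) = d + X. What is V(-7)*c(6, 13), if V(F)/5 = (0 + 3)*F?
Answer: -1995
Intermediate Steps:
c(d, X) = X + d
V(F) = 15*F (V(F) = 5*((0 + 3)*F) = 5*(3*F) = 15*F)
V(-7)*c(6, 13) = (15*(-7))*(13 + 6) = -105*19 = -1995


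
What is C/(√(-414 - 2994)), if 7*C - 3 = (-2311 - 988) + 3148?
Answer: 37*I*√213/1491 ≈ 0.36217*I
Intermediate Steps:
C = -148/7 (C = 3/7 + ((-2311 - 988) + 3148)/7 = 3/7 + (-3299 + 3148)/7 = 3/7 + (⅐)*(-151) = 3/7 - 151/7 = -148/7 ≈ -21.143)
C/(√(-414 - 2994)) = -148/(7*√(-414 - 2994)) = -148*(-I*√213/852)/7 = -(-37)*I*√213/1491 = 37*I*√213/1491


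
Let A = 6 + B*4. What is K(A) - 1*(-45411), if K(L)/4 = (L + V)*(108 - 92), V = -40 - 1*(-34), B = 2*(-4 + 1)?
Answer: 43875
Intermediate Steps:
B = -6 (B = 2*(-3) = -6)
V = -6 (V = -40 + 34 = -6)
A = -18 (A = 6 - 6*4 = 6 - 24 = -18)
K(L) = -384 + 64*L (K(L) = 4*((L - 6)*(108 - 92)) = 4*((-6 + L)*16) = 4*(-96 + 16*L) = -384 + 64*L)
K(A) - 1*(-45411) = (-384 + 64*(-18)) - 1*(-45411) = (-384 - 1152) + 45411 = -1536 + 45411 = 43875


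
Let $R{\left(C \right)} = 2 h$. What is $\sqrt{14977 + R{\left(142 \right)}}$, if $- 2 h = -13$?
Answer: $\sqrt{14990} \approx 122.43$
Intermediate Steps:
$h = \frac{13}{2}$ ($h = \left(- \frac{1}{2}\right) \left(-13\right) = \frac{13}{2} \approx 6.5$)
$R{\left(C \right)} = 13$ ($R{\left(C \right)} = 2 \cdot \frac{13}{2} = 13$)
$\sqrt{14977 + R{\left(142 \right)}} = \sqrt{14977 + 13} = \sqrt{14990}$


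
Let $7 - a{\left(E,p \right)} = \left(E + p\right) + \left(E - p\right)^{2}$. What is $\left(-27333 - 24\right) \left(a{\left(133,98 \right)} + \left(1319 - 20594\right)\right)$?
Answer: $566946468$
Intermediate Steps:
$a{\left(E,p \right)} = 7 - E - p - \left(E - p\right)^{2}$ ($a{\left(E,p \right)} = 7 - \left(\left(E + p\right) + \left(E - p\right)^{2}\right) = 7 - \left(E + p + \left(E - p\right)^{2}\right) = 7 - E - p - \left(E - p\right)^{2}$)
$\left(-27333 - 24\right) \left(a{\left(133,98 \right)} + \left(1319 - 20594\right)\right) = \left(-27333 - 24\right) \left(\left(7 - 133 - 98 - \left(133 - 98\right)^{2}\right) + \left(1319 - 20594\right)\right) = - 27357 \left(\left(7 - 133 - 98 - \left(133 - 98\right)^{2}\right) - 19275\right) = - 27357 \left(\left(7 - 133 - 98 - 35^{2}\right) - 19275\right) = - 27357 \left(\left(7 - 133 - 98 - 1225\right) - 19275\right) = - 27357 \left(-1449 - 19275\right) = \left(-27357\right) \left(-20724\right) = 566946468$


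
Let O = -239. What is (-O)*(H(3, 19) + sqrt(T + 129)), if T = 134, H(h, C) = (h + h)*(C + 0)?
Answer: 27246 + 239*sqrt(263) ≈ 31122.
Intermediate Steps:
H(h, C) = 2*C*h (H(h, C) = (2*h)*C = 2*C*h)
(-O)*(H(3, 19) + sqrt(T + 129)) = (-1*(-239))*(2*19*3 + sqrt(134 + 129)) = 239*(114 + sqrt(263)) = 27246 + 239*sqrt(263)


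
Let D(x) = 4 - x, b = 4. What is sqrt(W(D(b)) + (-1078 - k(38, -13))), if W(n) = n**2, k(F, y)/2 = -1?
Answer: 2*I*sqrt(269) ≈ 32.802*I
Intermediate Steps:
k(F, y) = -2 (k(F, y) = 2*(-1) = -2)
sqrt(W(D(b)) + (-1078 - k(38, -13))) = sqrt((4 - 1*4)**2 + (-1078 - 1*(-2))) = sqrt((4 - 4)**2 + (-1078 + 2)) = sqrt(0**2 - 1076) = sqrt(0 - 1076) = sqrt(-1076) = 2*I*sqrt(269)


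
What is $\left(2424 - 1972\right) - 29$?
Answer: $423$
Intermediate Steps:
$\left(2424 - 1972\right) - 29 = 452 - 29 = 423$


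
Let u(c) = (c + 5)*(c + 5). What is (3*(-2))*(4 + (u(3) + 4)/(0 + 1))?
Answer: -432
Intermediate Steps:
u(c) = (5 + c)² (u(c) = (5 + c)*(5 + c) = (5 + c)²)
(3*(-2))*(4 + (u(3) + 4)/(0 + 1)) = (3*(-2))*(4 + ((5 + 3)² + 4)/(0 + 1)) = -6*(4 + (8² + 4)/1) = -6*(4 + (64 + 4)*1) = -6*(4 + 68*1) = -6*(4 + 68) = -6*72 = -432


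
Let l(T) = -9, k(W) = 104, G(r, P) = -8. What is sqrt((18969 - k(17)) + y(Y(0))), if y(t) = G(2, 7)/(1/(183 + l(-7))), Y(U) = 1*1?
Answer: sqrt(17473) ≈ 132.19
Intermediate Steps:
Y(U) = 1
y(t) = -1392 (y(t) = -8/(1/(183 - 9)) = -8/(1/174) = -8/1/174 = -8*174 = -1392)
sqrt((18969 - k(17)) + y(Y(0))) = sqrt((18969 - 1*104) - 1392) = sqrt((18969 - 104) - 1392) = sqrt(18865 - 1392) = sqrt(17473)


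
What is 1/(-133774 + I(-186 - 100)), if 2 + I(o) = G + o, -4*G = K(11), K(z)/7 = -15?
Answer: -4/536143 ≈ -7.4607e-6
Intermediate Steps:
K(z) = -105 (K(z) = 7*(-15) = -105)
G = 105/4 (G = -¼*(-105) = 105/4 ≈ 26.250)
I(o) = 97/4 + o (I(o) = -2 + (105/4 + o) = 97/4 + o)
1/(-133774 + I(-186 - 100)) = 1/(-133774 + (97/4 + (-186 - 100))) = 1/(-133774 + (97/4 - 286)) = 1/(-133774 - 1047/4) = 1/(-536143/4) = -4/536143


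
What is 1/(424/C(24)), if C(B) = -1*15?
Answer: -15/424 ≈ -0.035377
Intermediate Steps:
C(B) = -15
1/(424/C(24)) = 1/(424/(-15)) = 1/(424*(-1/15)) = 1/(-424/15) = -15/424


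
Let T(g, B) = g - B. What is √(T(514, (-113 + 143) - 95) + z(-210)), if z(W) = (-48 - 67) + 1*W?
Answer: √254 ≈ 15.937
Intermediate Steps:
z(W) = -115 + W
√(T(514, (-113 + 143) - 95) + z(-210)) = √((514 - ((-113 + 143) - 95)) + (-115 - 210)) = √((514 - (30 - 95)) - 325) = √((514 - 1*(-65)) - 325) = √((514 + 65) - 325) = √(579 - 325) = √254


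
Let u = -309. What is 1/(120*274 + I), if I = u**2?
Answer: 1/128361 ≈ 7.7905e-6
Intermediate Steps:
I = 95481 (I = (-309)**2 = 95481)
1/(120*274 + I) = 1/(120*274 + 95481) = 1/(32880 + 95481) = 1/128361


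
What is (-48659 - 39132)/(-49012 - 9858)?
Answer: 87791/58870 ≈ 1.4913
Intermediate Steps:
(-48659 - 39132)/(-49012 - 9858) = -87791/(-58870) = -87791*(-1/58870) = 87791/58870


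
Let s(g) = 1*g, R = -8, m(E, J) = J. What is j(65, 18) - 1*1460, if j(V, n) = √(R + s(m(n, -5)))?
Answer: -1460 + I*√13 ≈ -1460.0 + 3.6056*I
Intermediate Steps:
s(g) = g
j(V, n) = I*√13 (j(V, n) = √(-8 - 5) = √(-13) = I*√13)
j(65, 18) - 1*1460 = I*√13 - 1*1460 = I*√13 - 1460 = -1460 + I*√13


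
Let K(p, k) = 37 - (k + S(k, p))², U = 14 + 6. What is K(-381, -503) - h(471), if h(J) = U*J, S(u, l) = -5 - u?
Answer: -9408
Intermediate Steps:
U = 20
K(p, k) = 12 (K(p, k) = 37 - (k + (-5 - k))² = 37 - 1*(-5)² = 37 - 1*25 = 37 - 25 = 12)
h(J) = 20*J
K(-381, -503) - h(471) = 12 - 20*471 = 12 - 1*9420 = 12 - 9420 = -9408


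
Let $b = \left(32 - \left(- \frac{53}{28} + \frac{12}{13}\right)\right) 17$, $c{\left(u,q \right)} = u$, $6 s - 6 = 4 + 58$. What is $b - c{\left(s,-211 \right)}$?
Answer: $\frac{599675}{1092} \approx 549.15$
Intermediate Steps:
$s = \frac{34}{3}$ ($s = 1 + \frac{4 + 58}{6} = 1 + \frac{1}{6} \cdot 62 = 1 + \frac{31}{3} = \frac{34}{3} \approx 11.333$)
$b = \frac{204017}{364}$ ($b = \left(32 - - \frac{353}{364}\right) 17 = \left(32 + \left(\frac{53}{28} - \frac{12}{13}\right)\right) 17 = \left(32 + \frac{353}{364}\right) 17 = \frac{12001}{364} \cdot 17 = \frac{204017}{364} \approx 560.49$)
$b - c{\left(s,-211 \right)} = \frac{204017}{364} - \frac{34}{3} = \frac{599675}{1092}$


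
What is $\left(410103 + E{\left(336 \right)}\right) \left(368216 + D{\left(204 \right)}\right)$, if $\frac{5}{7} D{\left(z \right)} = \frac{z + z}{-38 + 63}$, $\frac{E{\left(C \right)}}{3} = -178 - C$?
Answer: $\frac{18806003997216}{125} \approx 1.5045 \cdot 10^{11}$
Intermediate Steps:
$E{\left(C \right)} = -534 - 3 C$ ($E{\left(C \right)} = 3 \left(-178 - C\right) = -534 - 3 C$)
$D{\left(z \right)} = \frac{14 z}{125}$ ($D{\left(z \right)} = \frac{7 \frac{z + z}{-38 + 63}}{5} = \frac{7 \frac{2 z}{25}}{5} = \frac{14 z}{125}$)
$\left(410103 + E{\left(336 \right)}\right) \left(368216 + D{\left(204 \right)}\right) = \left(410103 - 1542\right) \left(368216 + \frac{14}{125} \cdot 204\right) = \left(410103 - 1542\right) \left(368216 + \frac{2856}{125}\right) = \left(410103 - 1542\right) \frac{46029856}{125} = 408561 \cdot \frac{46029856}{125} = \frac{18806003997216}{125}$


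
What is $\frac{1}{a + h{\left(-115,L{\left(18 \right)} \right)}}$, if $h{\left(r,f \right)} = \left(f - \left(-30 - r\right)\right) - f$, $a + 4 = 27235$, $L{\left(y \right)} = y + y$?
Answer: $\frac{1}{27146} \approx 3.6838 \cdot 10^{-5}$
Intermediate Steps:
$L{\left(y \right)} = 2 y$
$a = 27231$ ($a = -4 + 27235 = 27231$)
$h{\left(r,f \right)} = 30 + r$ ($h{\left(r,f \right)} = \left(f + \left(30 + r\right)\right) - f = \left(30 + f + r\right) - f = 30 + r$)
$\frac{1}{a + h{\left(-115,L{\left(18 \right)} \right)}} = \frac{1}{27231 + \left(30 - 115\right)} = \frac{1}{27231 - 85} = \frac{1}{27146}$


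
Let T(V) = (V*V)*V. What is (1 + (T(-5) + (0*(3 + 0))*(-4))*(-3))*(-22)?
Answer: -8272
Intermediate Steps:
T(V) = V³ (T(V) = V²*V = V³)
(1 + (T(-5) + (0*(3 + 0))*(-4))*(-3))*(-22) = (1 + ((-5)³ + (0*(3 + 0))*(-4))*(-3))*(-22) = (1 + (-125 + (0*3)*(-4))*(-3))*(-22) = (1 + (-125 + 0*(-4))*(-3))*(-22) = (1 + (-125 + 0)*(-3))*(-22) = (1 - 125*(-3))*(-22) = (1 + 375)*(-22) = 376*(-22) = -8272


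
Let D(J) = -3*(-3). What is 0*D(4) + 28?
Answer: 28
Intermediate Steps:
D(J) = 9
0*D(4) + 28 = 0*9 + 28 = 0 + 28 = 28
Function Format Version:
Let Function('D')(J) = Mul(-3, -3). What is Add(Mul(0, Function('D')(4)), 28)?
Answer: 28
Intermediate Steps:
Function('D')(J) = 9
Add(Mul(0, Function('D')(4)), 28) = Add(Mul(0, 9), 28) = Add(0, 28) = 28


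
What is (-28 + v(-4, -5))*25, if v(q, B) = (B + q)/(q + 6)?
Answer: -1625/2 ≈ -812.50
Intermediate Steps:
v(q, B) = (B + q)/(6 + q)
(-28 + v(-4, -5))*25 = (-28 + (-5 - 4)/(6 - 4))*25 = (-28 - 9/2)*25 = -65/2*25 = -1625/2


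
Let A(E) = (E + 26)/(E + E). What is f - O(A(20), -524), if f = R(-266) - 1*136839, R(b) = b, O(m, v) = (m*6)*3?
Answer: -1371257/10 ≈ -1.3713e+5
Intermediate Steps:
A(E) = (26 + E)/(2*E) (A(E) = (26 + E)/((2*E)) = (26 + E)*(1/(2*E)) = (26 + E)/(2*E))
O(m, v) = 18*m (O(m, v) = (6*m)*3 = 18*m)
f = -137105 (f = -266 - 1*136839 = -266 - 136839 = -137105)
f - O(A(20), -524) = -137105 - 18*(½)*(26 + 20)/20 = -137105 - 18*(½)*(1/20)*46 = -137105 - 18*23/20 = -137105 - 1*207/10 = -137105 - 207/10 = -1371257/10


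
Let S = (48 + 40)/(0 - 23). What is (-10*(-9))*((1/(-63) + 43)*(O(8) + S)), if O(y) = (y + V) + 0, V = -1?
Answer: 1976840/161 ≈ 12279.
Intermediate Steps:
S = -88/23 (S = 88/(-23) = 88*(-1/23) = -88/23 ≈ -3.8261)
O(y) = -1 + y (O(y) = (y - 1) + 0 = (-1 + y) + 0 = -1 + y)
(-10*(-9))*((1/(-63) + 43)*(O(8) + S)) = (-10*(-9))*((1/(-63) + 43)*((-1 + 8) - 88/23)) = 90*((-1/63 + 43)*(7 - 88/23)) = 90*((2708/63)*(73/23)) = 90*(197684/1449) = 1976840/161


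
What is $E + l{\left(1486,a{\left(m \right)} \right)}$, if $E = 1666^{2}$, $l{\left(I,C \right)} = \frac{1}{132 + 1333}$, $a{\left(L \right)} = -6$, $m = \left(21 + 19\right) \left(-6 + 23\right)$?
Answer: $\frac{4066189541}{1465} \approx 2.7756 \cdot 10^{6}$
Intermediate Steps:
$m = 680$ ($m = 40 \cdot 17 = 680$)
$l{\left(I,C \right)} = \frac{1}{1465}$
$E = 2775556$
$E + l{\left(1486,a{\left(m \right)} \right)} = 2775556 + \frac{1}{1465} = \frac{4066189541}{1465}$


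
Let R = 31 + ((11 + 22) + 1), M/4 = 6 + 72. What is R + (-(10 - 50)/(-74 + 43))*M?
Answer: -10465/31 ≈ -337.58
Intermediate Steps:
M = 312 (M = 4*(6 + 72) = 4*78 = 312)
R = 65 (R = 31 + (33 + 1) = 31 + 34 = 65)
R + (-(10 - 50)/(-74 + 43))*M = 65 - (10 - 50)/(-74 + 43)*312 = 65 - (-40)/(-31)*312 = 65 - (-40)*(-1)/31*312 = 65 - 1*40/31*312 = 65 - 40/31*312 = 65 - 12480/31 = -10465/31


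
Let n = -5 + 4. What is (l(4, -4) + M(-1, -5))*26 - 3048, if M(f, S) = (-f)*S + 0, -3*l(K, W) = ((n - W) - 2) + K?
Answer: -9664/3 ≈ -3221.3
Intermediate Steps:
n = -1
l(K, W) = 1 - K/3 + W/3 (l(K, W) = -(((-1 - W) - 2) + K)/3 = -((-3 - W) + K)/3 = -(-3 + K - W)/3 = 1 - K/3 + W/3)
M(f, S) = -S*f (M(f, S) = -S*f + 0 = -S*f)
(l(4, -4) + M(-1, -5))*26 - 3048 = ((1 - ⅓*4 + (⅓)*(-4)) - 1*(-5)*(-1))*26 - 3048 = ((1 - 4/3 - 4/3) - 5)*26 - 3048 = (-5/3 - 5)*26 - 3048 = -20/3*26 - 3048 = -520/3 - 3048 = -9664/3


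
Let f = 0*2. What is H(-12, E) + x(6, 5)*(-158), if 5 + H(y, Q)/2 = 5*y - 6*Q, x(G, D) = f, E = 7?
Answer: -214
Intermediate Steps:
f = 0
x(G, D) = 0
H(y, Q) = -10 - 12*Q + 10*y (H(y, Q) = -10 + 2*(5*y - 6*Q) = -10 + 2*(-6*Q + 5*y) = -10 + (-12*Q + 10*y) = -10 - 12*Q + 10*y)
H(-12, E) + x(6, 5)*(-158) = (-10 - 12*7 + 10*(-12)) + 0*(-158) = (-10 - 84 - 120) + 0 = -214 + 0 = -214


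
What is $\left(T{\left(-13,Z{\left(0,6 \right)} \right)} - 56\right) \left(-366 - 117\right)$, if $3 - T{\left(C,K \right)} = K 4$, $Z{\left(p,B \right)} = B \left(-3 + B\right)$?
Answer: $60375$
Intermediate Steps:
$T{\left(C,K \right)} = 3 - 4 K$ ($T{\left(C,K \right)} = 3 - K 4 = 3 - 4 K$)
$\left(T{\left(-13,Z{\left(0,6 \right)} \right)} - 56\right) \left(-366 - 117\right) = \left(\left(3 - 4 \cdot 6 \left(-3 + 6\right)\right) - 56\right) \left(-366 - 117\right) = \left(\left(3 - 4 \cdot 6 \cdot 3\right) - 56\right) \left(-483\right) = \left(\left(3 - 72\right) - 56\right) \left(-483\right) = \left(-69 - 56\right) \left(-483\right) = \left(-125\right) \left(-483\right) = 60375$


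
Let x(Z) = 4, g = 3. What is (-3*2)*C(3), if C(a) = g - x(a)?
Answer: 6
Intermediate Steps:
C(a) = -1 (C(a) = 3 - 1*4 = 3 - 4 = -1)
(-3*2)*C(3) = -3*2*(-1) = -6*(-1) = 6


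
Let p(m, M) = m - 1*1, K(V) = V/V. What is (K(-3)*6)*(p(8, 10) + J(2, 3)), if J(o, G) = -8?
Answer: -6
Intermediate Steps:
K(V) = 1
p(m, M) = -1 + m (p(m, M) = m - 1 = -1 + m)
(K(-3)*6)*(p(8, 10) + J(2, 3)) = (1*6)*((-1 + 8) - 8) = 6*(7 - 8) = 6*(-1) = -6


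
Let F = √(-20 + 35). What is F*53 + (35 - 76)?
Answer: -41 + 53*√15 ≈ 164.27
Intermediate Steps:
F = √15 ≈ 3.8730
F*53 + (35 - 76) = √15*53 + (35 - 76) = 53*√15 - 41 = -41 + 53*√15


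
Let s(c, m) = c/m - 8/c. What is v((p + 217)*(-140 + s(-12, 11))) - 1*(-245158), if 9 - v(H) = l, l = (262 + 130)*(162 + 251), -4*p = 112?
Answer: 83271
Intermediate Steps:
p = -28 (p = -¼*112 = -28)
s(c, m) = -8/c + c/m
l = 161896 (l = 392*413 = 161896)
v(H) = -161887 (v(H) = 9 - 1*161896 = 9 - 161896 = -161887)
v((p + 217)*(-140 + s(-12, 11))) - 1*(-245158) = -161887 - 1*(-245158) = -161887 + 245158 = 83271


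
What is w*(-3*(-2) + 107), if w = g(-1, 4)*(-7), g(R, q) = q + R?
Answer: -2373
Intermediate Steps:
g(R, q) = R + q
w = -21 (w = (-1 + 4)*(-7) = 3*(-7) = -21)
w*(-3*(-2) + 107) = -21*(-3*(-2) + 107) = -21*(6 + 107) = -21*113 = -2373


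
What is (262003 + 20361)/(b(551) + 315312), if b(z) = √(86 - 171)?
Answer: 89032757568/99421657429 - 282364*I*√85/99421657429 ≈ 0.89551 - 2.6184e-5*I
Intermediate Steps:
b(z) = I*√85 (b(z) = √(-85) = I*√85)
(262003 + 20361)/(b(551) + 315312) = (262003 + 20361)/(I*√85 + 315312) = 282364/(315312 + I*√85)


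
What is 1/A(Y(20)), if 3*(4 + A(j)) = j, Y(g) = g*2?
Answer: 3/28 ≈ 0.10714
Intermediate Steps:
Y(g) = 2*g
A(j) = -4 + j/3
1/A(Y(20)) = 1/(-4 + (2*20)/3) = 1/(-4 + (⅓)*40) = 1/(-4 + 40/3) = 1/(28/3) = 3/28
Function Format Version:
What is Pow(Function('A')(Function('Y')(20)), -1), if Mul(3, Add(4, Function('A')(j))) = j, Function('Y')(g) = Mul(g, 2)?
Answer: Rational(3, 28) ≈ 0.10714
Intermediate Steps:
Function('Y')(g) = Mul(2, g)
Function('A')(j) = Add(-4, Mul(Rational(1, 3), j))
Pow(Function('A')(Function('Y')(20)), -1) = Pow(Add(-4, Mul(Rational(1, 3), Mul(2, 20))), -1) = Pow(Add(-4, Mul(Rational(1, 3), 40)), -1) = Pow(Add(-4, Rational(40, 3)), -1) = Pow(Rational(28, 3), -1) = Rational(3, 28)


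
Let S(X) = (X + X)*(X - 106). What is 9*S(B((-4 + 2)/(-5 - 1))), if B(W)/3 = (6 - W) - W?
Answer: -25920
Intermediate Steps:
B(W) = 18 - 6*W (B(W) = 3*((6 - W) - W) = 3*(6 - 2*W) = 18 - 6*W)
S(X) = 2*X*(-106 + X) (S(X) = (2*X)*(-106 + X) = 2*X*(-106 + X))
9*S(B((-4 + 2)/(-5 - 1))) = 9*(2*(18 - 6*(-4 + 2)/(-5 - 1))*(-106 + (18 - 6*(-4 + 2)/(-5 - 1)))) = 9*(2*(18 - (-12)/(-6))*(-106 + (18 - (-12)/(-6)))) = 9*(2*(18 - (-12)*(-1)/6)*(-106 + (18 - (-12)*(-1)/6))) = 9*(2*(18 - 6*⅓)*(-106 + (18 - 6*⅓))) = 9*(2*(18 - 2)*(-106 + (18 - 2))) = 9*(2*16*(-106 + 16)) = 9*(2*16*(-90)) = 9*(-2880) = -25920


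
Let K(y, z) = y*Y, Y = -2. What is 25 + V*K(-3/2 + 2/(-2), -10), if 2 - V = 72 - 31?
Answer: -170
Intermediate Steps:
V = -39 (V = 2 - (72 - 31) = 2 - 1*41 = 2 - 41 = -39)
K(y, z) = -2*y (K(y, z) = y*(-2) = -2*y)
25 + V*K(-3/2 + 2/(-2), -10) = 25 - (-78)*(-3/2 + 2/(-2)) = 25 - (-78)*(-3*½ + 2*(-½)) = 25 - (-78)*(-3/2 - 1) = 25 - (-78)*(-5)/2 = 25 - 39*5 = 25 - 195 = -170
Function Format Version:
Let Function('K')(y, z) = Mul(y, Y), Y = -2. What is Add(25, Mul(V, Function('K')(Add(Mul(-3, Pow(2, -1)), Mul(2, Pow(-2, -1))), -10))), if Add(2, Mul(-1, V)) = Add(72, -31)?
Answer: -170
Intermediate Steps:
V = -39 (V = Add(2, Mul(-1, Add(72, -31))) = Add(2, Mul(-1, 41)) = Add(2, -41) = -39)
Function('K')(y, z) = Mul(-2, y) (Function('K')(y, z) = Mul(y, -2) = Mul(-2, y))
Add(25, Mul(V, Function('K')(Add(Mul(-3, Pow(2, -1)), Mul(2, Pow(-2, -1))), -10))) = Add(25, Mul(-39, Mul(-2, Add(Mul(-3, Pow(2, -1)), Mul(2, Pow(-2, -1)))))) = Add(25, Mul(-39, Mul(-2, Add(Mul(-3, Rational(1, 2)), Mul(2, Rational(-1, 2)))))) = Add(25, Mul(-39, Mul(-2, Add(Rational(-3, 2), -1)))) = Add(25, Mul(-39, Mul(-2, Rational(-5, 2)))) = Add(25, Mul(-39, 5)) = Add(25, -195) = -170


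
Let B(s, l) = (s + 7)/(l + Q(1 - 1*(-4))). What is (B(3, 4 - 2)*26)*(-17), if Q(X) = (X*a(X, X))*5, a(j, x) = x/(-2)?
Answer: 8840/121 ≈ 73.058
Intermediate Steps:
a(j, x) = -x/2 (a(j, x) = x*(-1/2) = -x/2)
Q(X) = -5*X**2/2 (Q(X) = (X*(-X/2))*5 = -X**2/2*5 = -5*X**2/2)
B(s, l) = (7 + s)/(-125/2 + l) (B(s, l) = (s + 7)/(l - 5*(1 - 1*(-4))**2/2) = (7 + s)/(l - 5*(1 + 4)**2/2) = (7 + s)/(l - 5/2*5**2) = (7 + s)/(l - 5/2*25) = (7 + s)/(l - 125/2) = (7 + s)/(-125/2 + l))
(B(3, 4 - 2)*26)*(-17) = ((2*(7 + 3)/(-125 + 2*(4 - 2)))*26)*(-17) = ((2*10/(-125 + 2*2))*26)*(-17) = ((2*10/(-125 + 4))*26)*(-17) = ((2*10/(-121))*26)*(-17) = ((2*(-1/121)*10)*26)*(-17) = -20/121*26*(-17) = -520/121*(-17) = 8840/121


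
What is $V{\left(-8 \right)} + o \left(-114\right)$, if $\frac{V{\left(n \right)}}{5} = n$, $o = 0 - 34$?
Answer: $3836$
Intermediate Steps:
$o = -34$ ($o = 0 - 34 = -34$)
$V{\left(n \right)} = 5 n$
$V{\left(-8 \right)} + o \left(-114\right) = 5 \left(-8\right) - -3876 = -40 + 3876 = 3836$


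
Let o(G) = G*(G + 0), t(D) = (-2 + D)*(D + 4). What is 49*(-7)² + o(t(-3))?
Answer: 2426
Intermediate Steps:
t(D) = (-2 + D)*(4 + D)
o(G) = G² (o(G) = G*G = G²)
49*(-7)² + o(t(-3)) = 49*(-7)² + (-8 + (-3)² + 2*(-3))² = 49*49 + (-8 + 9 - 6)² = 2401 + (-5)² = 2401 + 25 = 2426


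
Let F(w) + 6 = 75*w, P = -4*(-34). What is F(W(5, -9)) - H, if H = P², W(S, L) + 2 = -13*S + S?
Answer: -23152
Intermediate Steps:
W(S, L) = -2 - 12*S (W(S, L) = -2 + (-13*S + S) = -2 - 12*S)
P = 136
F(w) = -6 + 75*w
H = 18496 (H = 136² = 18496)
F(W(5, -9)) - H = (-6 + 75*(-2 - 12*5)) - 1*18496 = (-6 + 75*(-2 - 60)) - 18496 = (-6 + 75*(-62)) - 18496 = (-6 - 4650) - 18496 = -4656 - 18496 = -23152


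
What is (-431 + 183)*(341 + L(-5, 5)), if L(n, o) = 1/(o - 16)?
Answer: -930000/11 ≈ -84546.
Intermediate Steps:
L(n, o) = 1/(-16 + o)
(-431 + 183)*(341 + L(-5, 5)) = (-431 + 183)*(341 + 1/(-16 + 5)) = -248*(341 + 1/(-11)) = -248*(341 - 1/11) = -248*3750/11 = -930000/11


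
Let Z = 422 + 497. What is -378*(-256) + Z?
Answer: 97687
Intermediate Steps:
Z = 919
-378*(-256) + Z = -378*(-256) + 919 = 96768 + 919 = 97687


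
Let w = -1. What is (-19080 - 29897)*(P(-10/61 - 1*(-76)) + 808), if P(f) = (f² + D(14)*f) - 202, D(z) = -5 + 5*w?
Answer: -1020335000334/3721 ≈ -2.7421e+8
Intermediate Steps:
D(z) = -10 (D(z) = -5 + 5*(-1) = -5 - 5 = -10)
P(f) = -202 + f² - 10*f (P(f) = (f² - 10*f) - 202 = -202 + f² - 10*f)
(-19080 - 29897)*(P(-10/61 - 1*(-76)) + 808) = (-19080 - 29897)*((-202 + (-10/61 - 1*(-76))² - 10*(-10/61 - 1*(-76))) + 808) = -48977*((-202 + (-10*1/61 + 76)² - 10*(-10*1/61 + 76)) + 808) = -48977*((-202 + (-10/61 + 76)² - 10*(-10/61 + 76)) + 808) = -48977*((-202 + (4626/61)² - 10*4626/61) + 808) = -48977*((-202 + 21399876/3721 - 46260/61) + 808) = -48977*(17826374/3721 + 808) = -48977*20832942/3721 = -1020335000334/3721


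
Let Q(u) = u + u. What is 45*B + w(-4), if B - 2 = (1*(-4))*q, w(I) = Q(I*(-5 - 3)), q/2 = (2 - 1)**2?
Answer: -206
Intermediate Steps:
q = 2 (q = 2*(2 - 1)**2 = 2*1**2 = 2*1 = 2)
Q(u) = 2*u
w(I) = -16*I (w(I) = 2*(I*(-5 - 3)) = 2*(I*(-8)) = 2*(-8*I) = -16*I)
B = -6 (B = 2 + (1*(-4))*2 = 2 - 4*2 = 2 - 8 = -6)
45*B + w(-4) = 45*(-6) - 16*(-4) = -270 + 64 = -206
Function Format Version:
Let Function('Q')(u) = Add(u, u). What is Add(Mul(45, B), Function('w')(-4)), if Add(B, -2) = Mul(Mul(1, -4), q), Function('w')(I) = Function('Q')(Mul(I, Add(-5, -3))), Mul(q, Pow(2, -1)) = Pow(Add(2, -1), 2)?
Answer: -206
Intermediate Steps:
q = 2 (q = Mul(2, Pow(Add(2, -1), 2)) = Mul(2, Pow(1, 2)) = Mul(2, 1) = 2)
Function('Q')(u) = Mul(2, u)
Function('w')(I) = Mul(-16, I) (Function('w')(I) = Mul(2, Mul(I, Add(-5, -3))) = Mul(2, Mul(I, -8)) = Mul(2, Mul(-8, I)) = Mul(-16, I))
B = -6 (B = Add(2, Mul(Mul(1, -4), 2)) = Add(2, Mul(-4, 2)) = Add(2, -8) = -6)
Add(Mul(45, B), Function('w')(-4)) = Add(Mul(45, -6), Mul(-16, -4)) = Add(-270, 64) = -206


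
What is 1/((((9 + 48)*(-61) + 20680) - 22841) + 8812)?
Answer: 1/3174 ≈ 0.00031506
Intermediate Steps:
1/((((9 + 48)*(-61) + 20680) - 22841) + 8812) = 1/(((57*(-61) + 20680) - 22841) + 8812) = 1/(((-3477 + 20680) - 22841) + 8812) = 1/((17203 - 22841) + 8812) = 1/(-5638 + 8812) = 1/3174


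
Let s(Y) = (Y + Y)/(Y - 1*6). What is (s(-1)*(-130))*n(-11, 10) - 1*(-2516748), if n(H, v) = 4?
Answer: 17616196/7 ≈ 2.5166e+6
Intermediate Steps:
s(Y) = 2*Y/(-6 + Y) (s(Y) = (2*Y)/(Y - 6) = (2*Y)/(-6 + Y) = 2*Y/(-6 + Y))
(s(-1)*(-130))*n(-11, 10) - 1*(-2516748) = ((2*(-1)/(-6 - 1))*(-130))*4 - 1*(-2516748) = ((2*(-1)/(-7))*(-130))*4 + 2516748 = ((2*(-1)*(-1/7))*(-130))*4 + 2516748 = ((2/7)*(-130))*4 + 2516748 = -260/7*4 + 2516748 = -1040/7 + 2516748 = 17616196/7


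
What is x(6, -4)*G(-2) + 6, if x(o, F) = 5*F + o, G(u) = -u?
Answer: -22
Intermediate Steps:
x(o, F) = o + 5*F
x(6, -4)*G(-2) + 6 = (6 + 5*(-4))*(-1*(-2)) + 6 = (6 - 20)*2 + 6 = -14*2 + 6 = -28 + 6 = -22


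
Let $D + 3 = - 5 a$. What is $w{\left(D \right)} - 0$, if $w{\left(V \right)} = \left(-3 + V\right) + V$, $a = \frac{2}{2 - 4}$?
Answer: $1$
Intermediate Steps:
$a = -1$ ($a = \frac{2}{-2} = 2 \left(- \frac{1}{2}\right) = -1$)
$D = 2$ ($D = -3 - -5 = -3 + 5 = 2$)
$w{\left(V \right)} = -3 + 2 V$
$w{\left(D \right)} - 0 = \left(-3 + 2 \cdot 2\right) - 0 = \left(-3 + 4\right) + 0 = 1 + 0 = 1$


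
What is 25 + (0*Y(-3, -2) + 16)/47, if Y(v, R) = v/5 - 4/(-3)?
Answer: 1191/47 ≈ 25.340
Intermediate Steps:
Y(v, R) = 4/3 + v/5 (Y(v, R) = v*(1/5) - 4*(-1/3) = v/5 + 4/3 = 4/3 + v/5)
25 + (0*Y(-3, -2) + 16)/47 = 25 + (0*(4/3 + (1/5)*(-3)) + 16)/47 = 25 + (0*(4/3 - 3/5) + 16)/47 = 25 + (0*(11/15) + 16)/47 = 25 + (0 + 16)/47 = 25 + (1/47)*16 = 25 + 16/47 = 1191/47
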